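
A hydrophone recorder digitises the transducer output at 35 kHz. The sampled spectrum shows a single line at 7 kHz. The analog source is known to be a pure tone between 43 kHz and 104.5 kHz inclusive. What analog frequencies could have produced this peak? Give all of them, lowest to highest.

63 kHz, 77 kHz, 98 kHz

Frequencies that alias to 7 kHz are k·fs ± 7 kHz for integer k ≥ 0.
k=0: 7 kHz.
k=1: 28 kHz, 42 kHz.
k=2: 63 kHz, 77 kHz.
k=3: 98 kHz, 112 kHz.
k=4: 133 kHz, 147 kHz.
Within [43 kHz, 104.5 kHz]: 63 kHz, 77 kHz, 98 kHz.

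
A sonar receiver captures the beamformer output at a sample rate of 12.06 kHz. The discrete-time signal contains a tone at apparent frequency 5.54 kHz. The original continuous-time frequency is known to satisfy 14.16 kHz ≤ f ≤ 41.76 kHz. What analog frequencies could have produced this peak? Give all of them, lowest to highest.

Frequencies that alias to 5.54 kHz are k·fs ± 5.54 kHz for integer k ≥ 0.
k=0: 5.54 kHz.
k=1: 6.52 kHz, 17.6 kHz.
k=2: 18.58 kHz, 29.66 kHz.
k=3: 30.64 kHz, 41.72 kHz.
k=4: 42.7 kHz, 53.78 kHz.
Within [14.16 kHz, 41.76 kHz]: 17.6 kHz, 18.58 kHz, 29.66 kHz, 30.64 kHz, 41.72 kHz.

17.6 kHz, 18.58 kHz, 29.66 kHz, 30.64 kHz, 41.72 kHz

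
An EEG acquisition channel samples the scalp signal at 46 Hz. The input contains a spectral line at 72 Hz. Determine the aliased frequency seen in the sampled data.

72 Hz mod fs = 26 Hz.
26 Hz > fs/2 = 23 Hz, folds to fs − 26 Hz = 20 Hz.

20 Hz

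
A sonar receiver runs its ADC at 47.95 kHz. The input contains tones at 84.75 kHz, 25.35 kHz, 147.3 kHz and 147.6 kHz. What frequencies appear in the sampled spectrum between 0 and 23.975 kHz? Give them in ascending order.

3.45 kHz, 3.75 kHz, 11.15 kHz, 22.6 kHz

fs/2 = 23.975 kHz.
84.75 kHz mod fs = 36.8 kHz.
36.8 kHz > fs/2 = 23.975 kHz, folds to fs − 36.8 kHz = 11.15 kHz.
25.35 kHz > fs/2 = 23.975 kHz, folds to fs − 25.35 kHz = 22.6 kHz.
147.3 kHz mod fs = 3.45 kHz.
3.45 kHz ≤ fs/2 = 23.975 kHz, appears at 3.45 kHz.
147.6 kHz mod fs = 3.75 kHz.
3.75 kHz ≤ fs/2 = 23.975 kHz, appears at 3.75 kHz.
Distinct values: {3.45 kHz, 3.75 kHz, 11.15 kHz, 22.6 kHz}.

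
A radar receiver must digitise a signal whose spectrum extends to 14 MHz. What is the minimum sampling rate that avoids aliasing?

28 MHz

Nyquist rate = 2 × 14 MHz = 28 MHz.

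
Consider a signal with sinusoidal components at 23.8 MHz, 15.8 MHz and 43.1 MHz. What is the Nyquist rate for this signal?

86.2 MHz

Highest-frequency component: 43.1 MHz.
Nyquist rate = 2 × 43.1 MHz = 86.2 MHz.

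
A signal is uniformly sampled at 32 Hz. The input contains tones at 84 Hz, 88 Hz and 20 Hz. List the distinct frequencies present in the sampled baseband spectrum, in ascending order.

fs/2 = 16 Hz.
84 Hz mod fs = 20 Hz.
20 Hz > fs/2 = 16 Hz, folds to fs − 20 Hz = 12 Hz.
88 Hz mod fs = 24 Hz.
24 Hz > fs/2 = 16 Hz, folds to fs − 24 Hz = 8 Hz.
20 Hz > fs/2 = 16 Hz, folds to fs − 20 Hz = 12 Hz.
Distinct values: {8 Hz, 12 Hz}.

8 Hz, 12 Hz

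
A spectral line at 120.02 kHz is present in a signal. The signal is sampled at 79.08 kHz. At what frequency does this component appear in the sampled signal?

120.02 kHz mod fs = 40.94 kHz.
40.94 kHz > fs/2 = 39.54 kHz, folds to fs − 40.94 kHz = 38.14 kHz.

38.14 kHz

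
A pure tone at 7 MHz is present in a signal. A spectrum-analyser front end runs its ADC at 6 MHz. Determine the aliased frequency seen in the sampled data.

7 MHz mod fs = 1 MHz.
1 MHz ≤ fs/2 = 3 MHz, appears at 1 MHz.

1 MHz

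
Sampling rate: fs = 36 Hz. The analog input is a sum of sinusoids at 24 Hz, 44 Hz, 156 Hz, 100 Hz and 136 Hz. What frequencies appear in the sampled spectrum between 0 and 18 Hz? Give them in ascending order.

8 Hz, 12 Hz

fs/2 = 18 Hz.
24 Hz > fs/2 = 18 Hz, folds to fs − 24 Hz = 12 Hz.
44 Hz mod fs = 8 Hz.
8 Hz ≤ fs/2 = 18 Hz, appears at 8 Hz.
156 Hz mod fs = 12 Hz.
12 Hz ≤ fs/2 = 18 Hz, appears at 12 Hz.
100 Hz mod fs = 28 Hz.
28 Hz > fs/2 = 18 Hz, folds to fs − 28 Hz = 8 Hz.
136 Hz mod fs = 28 Hz.
28 Hz > fs/2 = 18 Hz, folds to fs − 28 Hz = 8 Hz.
Distinct values: {8 Hz, 12 Hz}.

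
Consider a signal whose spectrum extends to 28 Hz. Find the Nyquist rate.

Nyquist rate = 2 × 28 Hz = 56 Hz.

56 Hz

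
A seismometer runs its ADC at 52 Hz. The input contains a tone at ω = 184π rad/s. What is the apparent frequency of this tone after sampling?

ω = 184π rad/s → f = ω/(2π) = 92 Hz.
92 Hz mod fs = 40 Hz.
40 Hz > fs/2 = 26 Hz, folds to fs − 40 Hz = 12 Hz.

12 Hz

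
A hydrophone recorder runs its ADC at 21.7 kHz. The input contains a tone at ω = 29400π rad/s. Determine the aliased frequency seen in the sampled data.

7 kHz

ω = 29400π rad/s → f = ω/(2π) = 14700 Hz = 14.7 kHz.
14.7 kHz > fs/2 = 10.85 kHz, folds to fs − 14.7 kHz = 7 kHz.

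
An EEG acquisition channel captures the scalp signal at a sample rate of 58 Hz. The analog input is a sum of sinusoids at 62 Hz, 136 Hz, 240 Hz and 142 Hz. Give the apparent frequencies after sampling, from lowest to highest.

4 Hz, 8 Hz, 20 Hz, 26 Hz

fs/2 = 29 Hz.
62 Hz mod fs = 4 Hz.
4 Hz ≤ fs/2 = 29 Hz, appears at 4 Hz.
136 Hz mod fs = 20 Hz.
20 Hz ≤ fs/2 = 29 Hz, appears at 20 Hz.
240 Hz mod fs = 8 Hz.
8 Hz ≤ fs/2 = 29 Hz, appears at 8 Hz.
142 Hz mod fs = 26 Hz.
26 Hz ≤ fs/2 = 29 Hz, appears at 26 Hz.
Distinct values: {4 Hz, 8 Hz, 20 Hz, 26 Hz}.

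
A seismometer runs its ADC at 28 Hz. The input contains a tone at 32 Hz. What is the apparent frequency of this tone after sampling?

4 Hz

32 Hz mod fs = 4 Hz.
4 Hz ≤ fs/2 = 14 Hz, appears at 4 Hz.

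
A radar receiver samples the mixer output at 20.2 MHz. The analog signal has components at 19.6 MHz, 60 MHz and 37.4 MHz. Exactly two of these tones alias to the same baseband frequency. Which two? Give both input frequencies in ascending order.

19.6 MHz, 60 MHz

fs/2 = 10.1 MHz.
19.6 MHz > fs/2 = 10.1 MHz, folds to fs − 19.6 MHz = 0.6 MHz.
60 MHz mod fs = 19.6 MHz.
19.6 MHz > fs/2 = 10.1 MHz, folds to fs − 19.6 MHz = 0.6 MHz.
37.4 MHz mod fs = 17.2 MHz.
17.2 MHz > fs/2 = 10.1 MHz, folds to fs − 17.2 MHz = 3 MHz.
19.6 MHz and 60 MHz both map to 0.6 MHz.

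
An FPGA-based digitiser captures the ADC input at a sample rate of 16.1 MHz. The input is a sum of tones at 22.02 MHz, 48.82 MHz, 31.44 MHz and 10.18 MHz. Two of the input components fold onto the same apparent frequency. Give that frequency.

5.92 MHz

fs/2 = 8.05 MHz.
22.02 MHz mod fs = 5.92 MHz.
5.92 MHz ≤ fs/2 = 8.05 MHz, appears at 5.92 MHz.
48.82 MHz mod fs = 0.52 MHz.
0.52 MHz ≤ fs/2 = 8.05 MHz, appears at 0.52 MHz.
31.44 MHz mod fs = 15.34 MHz.
15.34 MHz > fs/2 = 8.05 MHz, folds to fs − 15.34 MHz = 0.76 MHz.
10.18 MHz > fs/2 = 8.05 MHz, folds to fs − 10.18 MHz = 5.92 MHz.
10.18 MHz and 22.02 MHz both map to 5.92 MHz.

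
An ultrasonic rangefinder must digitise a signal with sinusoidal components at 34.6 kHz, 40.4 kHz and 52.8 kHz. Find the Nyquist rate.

105.6 kHz

Highest-frequency component: 52.8 kHz.
Nyquist rate = 2 × 52.8 kHz = 105.6 kHz.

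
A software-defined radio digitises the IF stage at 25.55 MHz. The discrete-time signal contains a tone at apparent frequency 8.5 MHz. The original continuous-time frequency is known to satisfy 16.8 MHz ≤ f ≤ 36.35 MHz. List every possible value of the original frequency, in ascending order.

17.05 MHz, 34.05 MHz

Frequencies that alias to 8.5 MHz are k·fs ± 8.5 MHz for integer k ≥ 0.
k=0: 8.5 MHz.
k=1: 17.05 MHz, 34.05 MHz.
k=2: 42.6 MHz, 59.6 MHz.
Within [16.8 MHz, 36.35 MHz]: 17.05 MHz, 34.05 MHz.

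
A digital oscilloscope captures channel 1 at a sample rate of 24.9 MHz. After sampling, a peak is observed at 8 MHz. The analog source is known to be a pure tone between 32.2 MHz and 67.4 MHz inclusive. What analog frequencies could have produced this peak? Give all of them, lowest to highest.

Frequencies that alias to 8 MHz are k·fs ± 8 MHz for integer k ≥ 0.
k=0: 8 MHz.
k=1: 16.9 MHz, 32.9 MHz.
k=2: 41.8 MHz, 57.8 MHz.
k=3: 66.7 MHz, 82.7 MHz.
k=4: 91.6 MHz, 107.6 MHz.
Within [32.2 MHz, 67.4 MHz]: 32.9 MHz, 41.8 MHz, 57.8 MHz, 66.7 MHz.

32.9 MHz, 41.8 MHz, 57.8 MHz, 66.7 MHz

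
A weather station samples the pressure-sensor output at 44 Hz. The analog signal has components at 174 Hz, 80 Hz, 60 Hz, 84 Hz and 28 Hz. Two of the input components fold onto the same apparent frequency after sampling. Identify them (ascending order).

28 Hz, 60 Hz

fs/2 = 22 Hz.
174 Hz mod fs = 42 Hz.
42 Hz > fs/2 = 22 Hz, folds to fs − 42 Hz = 2 Hz.
80 Hz mod fs = 36 Hz.
36 Hz > fs/2 = 22 Hz, folds to fs − 36 Hz = 8 Hz.
60 Hz mod fs = 16 Hz.
16 Hz ≤ fs/2 = 22 Hz, appears at 16 Hz.
84 Hz mod fs = 40 Hz.
40 Hz > fs/2 = 22 Hz, folds to fs − 40 Hz = 4 Hz.
28 Hz > fs/2 = 22 Hz, folds to fs − 28 Hz = 16 Hz.
28 Hz and 60 Hz both map to 16 Hz.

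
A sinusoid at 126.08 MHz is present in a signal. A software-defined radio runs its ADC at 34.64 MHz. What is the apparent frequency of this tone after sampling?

12.48 MHz

126.08 MHz mod fs = 22.16 MHz.
22.16 MHz > fs/2 = 17.32 MHz, folds to fs − 22.16 MHz = 12.48 MHz.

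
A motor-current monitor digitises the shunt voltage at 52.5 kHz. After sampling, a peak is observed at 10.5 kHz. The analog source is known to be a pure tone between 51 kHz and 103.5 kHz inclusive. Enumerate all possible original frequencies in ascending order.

63 kHz, 94.5 kHz

Frequencies that alias to 10.5 kHz are k·fs ± 10.5 kHz for integer k ≥ 0.
k=0: 10.5 kHz.
k=1: 42 kHz, 63 kHz.
k=2: 94.5 kHz, 115.5 kHz.
k=3: 147 kHz, 168 kHz.
Within [51 kHz, 103.5 kHz]: 63 kHz, 94.5 kHz.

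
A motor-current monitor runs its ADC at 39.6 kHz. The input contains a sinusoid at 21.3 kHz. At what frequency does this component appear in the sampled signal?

21.3 kHz > fs/2 = 19.8 kHz, folds to fs − 21.3 kHz = 18.3 kHz.

18.3 kHz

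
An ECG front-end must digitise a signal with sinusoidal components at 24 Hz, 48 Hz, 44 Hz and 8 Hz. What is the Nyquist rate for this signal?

Highest-frequency component: 48 Hz.
Nyquist rate = 2 × 48 Hz = 96 Hz.

96 Hz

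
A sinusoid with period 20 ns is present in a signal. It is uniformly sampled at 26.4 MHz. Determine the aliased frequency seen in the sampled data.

2.8 MHz

T = 20 ns → f = 1/T = 50 MHz.
50 MHz mod fs = 23.6 MHz.
23.6 MHz > fs/2 = 13.2 MHz, folds to fs − 23.6 MHz = 2.8 MHz.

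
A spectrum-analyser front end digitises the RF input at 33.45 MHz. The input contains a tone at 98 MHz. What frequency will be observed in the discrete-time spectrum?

2.35 MHz

98 MHz mod fs = 31.1 MHz.
31.1 MHz > fs/2 = 16.725 MHz, folds to fs − 31.1 MHz = 2.35 MHz.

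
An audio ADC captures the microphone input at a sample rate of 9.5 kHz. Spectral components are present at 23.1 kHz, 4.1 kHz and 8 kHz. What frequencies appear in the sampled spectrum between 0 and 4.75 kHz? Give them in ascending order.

1.5 kHz, 4.1 kHz

fs/2 = 4.75 kHz.
23.1 kHz mod fs = 4.1 kHz.
4.1 kHz ≤ fs/2 = 4.75 kHz, appears at 4.1 kHz.
4.1 kHz ≤ fs/2 = 4.75 kHz, passes unchanged.
8 kHz > fs/2 = 4.75 kHz, folds to fs − 8 kHz = 1.5 kHz.
Distinct values: {1.5 kHz, 4.1 kHz}.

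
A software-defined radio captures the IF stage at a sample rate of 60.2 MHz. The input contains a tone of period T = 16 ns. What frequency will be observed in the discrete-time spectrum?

T = 16 ns → f = 1/T = 62.5 MHz.
62.5 MHz mod fs = 2.3 MHz.
2.3 MHz ≤ fs/2 = 30.1 MHz, appears at 2.3 MHz.

2.3 MHz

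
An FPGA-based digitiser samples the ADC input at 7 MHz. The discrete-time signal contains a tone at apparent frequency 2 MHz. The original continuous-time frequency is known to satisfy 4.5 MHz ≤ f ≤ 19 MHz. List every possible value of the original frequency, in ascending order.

Frequencies that alias to 2 MHz are k·fs ± 2 MHz for integer k ≥ 0.
k=0: 2 MHz.
k=1: 5 MHz, 9 MHz.
k=2: 12 MHz, 16 MHz.
k=3: 19 MHz, 23 MHz.
k=4: 26 MHz, 30 MHz.
Within [4.5 MHz, 19 MHz]: 5 MHz, 9 MHz, 12 MHz, 16 MHz, 19 MHz.

5 MHz, 9 MHz, 12 MHz, 16 MHz, 19 MHz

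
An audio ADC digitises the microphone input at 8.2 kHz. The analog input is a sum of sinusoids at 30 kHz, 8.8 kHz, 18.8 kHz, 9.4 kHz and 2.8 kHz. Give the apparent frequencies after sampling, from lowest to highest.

fs/2 = 4.1 kHz.
30 kHz mod fs = 5.4 kHz.
5.4 kHz > fs/2 = 4.1 kHz, folds to fs − 5.4 kHz = 2.8 kHz.
8.8 kHz mod fs = 0.6 kHz.
0.6 kHz ≤ fs/2 = 4.1 kHz, appears at 0.6 kHz.
18.8 kHz mod fs = 2.4 kHz.
2.4 kHz ≤ fs/2 = 4.1 kHz, appears at 2.4 kHz.
9.4 kHz mod fs = 1.2 kHz.
1.2 kHz ≤ fs/2 = 4.1 kHz, appears at 1.2 kHz.
2.8 kHz ≤ fs/2 = 4.1 kHz, passes unchanged.
Distinct values: {0.6 kHz, 1.2 kHz, 2.4 kHz, 2.8 kHz}.

0.6 kHz, 1.2 kHz, 2.4 kHz, 2.8 kHz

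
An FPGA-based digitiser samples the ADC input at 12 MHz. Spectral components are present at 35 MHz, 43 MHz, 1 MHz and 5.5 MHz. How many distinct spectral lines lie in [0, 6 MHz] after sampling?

3

fs/2 = 6 MHz.
35 MHz mod fs = 11 MHz.
11 MHz > fs/2 = 6 MHz, folds to fs − 11 MHz = 1 MHz.
43 MHz mod fs = 7 MHz.
7 MHz > fs/2 = 6 MHz, folds to fs − 7 MHz = 5 MHz.
1 MHz ≤ fs/2 = 6 MHz, passes unchanged.
5.5 MHz ≤ fs/2 = 6 MHz, passes unchanged.
Distinct values: {1 MHz, 5 MHz, 5.5 MHz} → 3.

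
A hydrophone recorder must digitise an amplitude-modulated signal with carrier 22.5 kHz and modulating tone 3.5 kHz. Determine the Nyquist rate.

52 kHz

AM sidebands sit at fc ± fm = 19 kHz and 26 kHz.
Highest-frequency component: 26 kHz.
Nyquist rate = 2 × 26 kHz = 52 kHz.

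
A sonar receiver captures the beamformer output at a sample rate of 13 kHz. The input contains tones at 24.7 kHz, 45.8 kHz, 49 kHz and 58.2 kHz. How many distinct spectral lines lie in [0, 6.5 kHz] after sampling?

fs/2 = 6.5 kHz.
24.7 kHz mod fs = 11.7 kHz.
11.7 kHz > fs/2 = 6.5 kHz, folds to fs − 11.7 kHz = 1.3 kHz.
45.8 kHz mod fs = 6.8 kHz.
6.8 kHz > fs/2 = 6.5 kHz, folds to fs − 6.8 kHz = 6.2 kHz.
49 kHz mod fs = 10 kHz.
10 kHz > fs/2 = 6.5 kHz, folds to fs − 10 kHz = 3 kHz.
58.2 kHz mod fs = 6.2 kHz.
6.2 kHz ≤ fs/2 = 6.5 kHz, appears at 6.2 kHz.
Distinct values: {1.3 kHz, 3 kHz, 6.2 kHz} → 3.

3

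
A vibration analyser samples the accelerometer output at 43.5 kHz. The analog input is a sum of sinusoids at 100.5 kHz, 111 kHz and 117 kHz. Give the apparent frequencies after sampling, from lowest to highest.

13.5 kHz, 19.5 kHz

fs/2 = 21.75 kHz.
100.5 kHz mod fs = 13.5 kHz.
13.5 kHz ≤ fs/2 = 21.75 kHz, appears at 13.5 kHz.
111 kHz mod fs = 24 kHz.
24 kHz > fs/2 = 21.75 kHz, folds to fs − 24 kHz = 19.5 kHz.
117 kHz mod fs = 30 kHz.
30 kHz > fs/2 = 21.75 kHz, folds to fs − 30 kHz = 13.5 kHz.
Distinct values: {13.5 kHz, 19.5 kHz}.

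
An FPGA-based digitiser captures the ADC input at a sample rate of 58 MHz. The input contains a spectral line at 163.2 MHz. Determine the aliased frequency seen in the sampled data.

163.2 MHz mod fs = 47.2 MHz.
47.2 MHz > fs/2 = 29 MHz, folds to fs − 47.2 MHz = 10.8 MHz.

10.8 MHz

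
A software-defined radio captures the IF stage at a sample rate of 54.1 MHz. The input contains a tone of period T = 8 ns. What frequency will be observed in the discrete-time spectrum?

16.8 MHz

T = 8 ns → f = 1/T = 125 MHz.
125 MHz mod fs = 16.8 MHz.
16.8 MHz ≤ fs/2 = 27.05 MHz, appears at 16.8 MHz.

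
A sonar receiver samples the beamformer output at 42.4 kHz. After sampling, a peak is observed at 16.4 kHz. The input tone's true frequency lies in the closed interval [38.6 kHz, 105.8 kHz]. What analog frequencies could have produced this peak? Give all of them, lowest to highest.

Frequencies that alias to 16.4 kHz are k·fs ± 16.4 kHz for integer k ≥ 0.
k=0: 16.4 kHz.
k=1: 26 kHz, 58.8 kHz.
k=2: 68.4 kHz, 101.2 kHz.
k=3: 110.8 kHz, 143.6 kHz.
Within [38.6 kHz, 105.8 kHz]: 58.8 kHz, 68.4 kHz, 101.2 kHz.

58.8 kHz, 68.4 kHz, 101.2 kHz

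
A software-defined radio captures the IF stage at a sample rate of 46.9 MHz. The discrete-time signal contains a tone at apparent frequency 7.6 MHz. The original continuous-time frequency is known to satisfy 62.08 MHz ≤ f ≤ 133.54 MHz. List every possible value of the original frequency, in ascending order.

86.2 MHz, 101.4 MHz, 133.1 MHz

Frequencies that alias to 7.6 MHz are k·fs ± 7.6 MHz for integer k ≥ 0.
k=0: 7.6 MHz.
k=1: 39.3 MHz, 54.5 MHz.
k=2: 86.2 MHz, 101.4 MHz.
k=3: 133.1 MHz, 148.3 MHz.
k=4: 180 MHz, 195.2 MHz.
Within [62.08 MHz, 133.54 MHz]: 86.2 MHz, 101.4 MHz, 133.1 MHz.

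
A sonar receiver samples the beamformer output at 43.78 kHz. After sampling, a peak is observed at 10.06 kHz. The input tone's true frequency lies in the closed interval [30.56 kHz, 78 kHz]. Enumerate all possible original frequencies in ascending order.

33.72 kHz, 53.84 kHz, 77.5 kHz

Frequencies that alias to 10.06 kHz are k·fs ± 10.06 kHz for integer k ≥ 0.
k=0: 10.06 kHz.
k=1: 33.72 kHz, 53.84 kHz.
k=2: 77.5 kHz, 97.62 kHz.
k=3: 121.28 kHz, 141.4 kHz.
Within [30.56 kHz, 78 kHz]: 33.72 kHz, 53.84 kHz, 77.5 kHz.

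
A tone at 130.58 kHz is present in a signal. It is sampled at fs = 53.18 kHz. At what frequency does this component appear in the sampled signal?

24.22 kHz

130.58 kHz mod fs = 24.22 kHz.
24.22 kHz ≤ fs/2 = 26.59 kHz, appears at 24.22 kHz.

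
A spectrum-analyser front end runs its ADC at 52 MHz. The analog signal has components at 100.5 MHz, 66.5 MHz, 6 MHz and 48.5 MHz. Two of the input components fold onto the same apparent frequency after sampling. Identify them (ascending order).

fs/2 = 26 MHz.
100.5 MHz mod fs = 48.5 MHz.
48.5 MHz > fs/2 = 26 MHz, folds to fs − 48.5 MHz = 3.5 MHz.
66.5 MHz mod fs = 14.5 MHz.
14.5 MHz ≤ fs/2 = 26 MHz, appears at 14.5 MHz.
6 MHz ≤ fs/2 = 26 MHz, passes unchanged.
48.5 MHz > fs/2 = 26 MHz, folds to fs − 48.5 MHz = 3.5 MHz.
48.5 MHz and 100.5 MHz both map to 3.5 MHz.

48.5 MHz, 100.5 MHz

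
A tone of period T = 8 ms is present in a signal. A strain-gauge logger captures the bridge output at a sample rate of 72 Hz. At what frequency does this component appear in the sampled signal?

19 Hz

T = 8 ms → f = 1/T = 125 Hz.
125 Hz mod fs = 53 Hz.
53 Hz > fs/2 = 36 Hz, folds to fs − 53 Hz = 19 Hz.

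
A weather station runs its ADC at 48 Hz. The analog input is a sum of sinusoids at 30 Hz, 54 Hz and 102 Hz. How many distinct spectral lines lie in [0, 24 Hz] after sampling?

2

fs/2 = 24 Hz.
30 Hz > fs/2 = 24 Hz, folds to fs − 30 Hz = 18 Hz.
54 Hz mod fs = 6 Hz.
6 Hz ≤ fs/2 = 24 Hz, appears at 6 Hz.
102 Hz mod fs = 6 Hz.
6 Hz ≤ fs/2 = 24 Hz, appears at 6 Hz.
Distinct values: {6 Hz, 18 Hz} → 2.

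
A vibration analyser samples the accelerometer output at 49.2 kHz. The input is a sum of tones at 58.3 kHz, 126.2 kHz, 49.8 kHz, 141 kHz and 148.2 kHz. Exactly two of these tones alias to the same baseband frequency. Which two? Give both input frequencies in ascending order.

fs/2 = 24.6 kHz.
58.3 kHz mod fs = 9.1 kHz.
9.1 kHz ≤ fs/2 = 24.6 kHz, appears at 9.1 kHz.
126.2 kHz mod fs = 27.8 kHz.
27.8 kHz > fs/2 = 24.6 kHz, folds to fs − 27.8 kHz = 21.4 kHz.
49.8 kHz mod fs = 0.6 kHz.
0.6 kHz ≤ fs/2 = 24.6 kHz, appears at 0.6 kHz.
141 kHz mod fs = 42.6 kHz.
42.6 kHz > fs/2 = 24.6 kHz, folds to fs − 42.6 kHz = 6.6 kHz.
148.2 kHz mod fs = 0.6 kHz.
0.6 kHz ≤ fs/2 = 24.6 kHz, appears at 0.6 kHz.
49.8 kHz and 148.2 kHz both map to 0.6 kHz.

49.8 kHz, 148.2 kHz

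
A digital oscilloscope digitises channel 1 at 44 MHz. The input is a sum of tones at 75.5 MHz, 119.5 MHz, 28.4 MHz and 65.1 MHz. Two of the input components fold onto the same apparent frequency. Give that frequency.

12.5 MHz

fs/2 = 22 MHz.
75.5 MHz mod fs = 31.5 MHz.
31.5 MHz > fs/2 = 22 MHz, folds to fs − 31.5 MHz = 12.5 MHz.
119.5 MHz mod fs = 31.5 MHz.
31.5 MHz > fs/2 = 22 MHz, folds to fs − 31.5 MHz = 12.5 MHz.
28.4 MHz > fs/2 = 22 MHz, folds to fs − 28.4 MHz = 15.6 MHz.
65.1 MHz mod fs = 21.1 MHz.
21.1 MHz ≤ fs/2 = 22 MHz, appears at 21.1 MHz.
75.5 MHz and 119.5 MHz both map to 12.5 MHz.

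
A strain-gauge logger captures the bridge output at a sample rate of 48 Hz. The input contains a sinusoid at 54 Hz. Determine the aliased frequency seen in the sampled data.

54 Hz mod fs = 6 Hz.
6 Hz ≤ fs/2 = 24 Hz, appears at 6 Hz.

6 Hz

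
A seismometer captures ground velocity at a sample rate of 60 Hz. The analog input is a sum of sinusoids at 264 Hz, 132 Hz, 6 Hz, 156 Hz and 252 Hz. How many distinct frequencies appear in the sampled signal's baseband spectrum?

fs/2 = 30 Hz.
264 Hz mod fs = 24 Hz.
24 Hz ≤ fs/2 = 30 Hz, appears at 24 Hz.
132 Hz mod fs = 12 Hz.
12 Hz ≤ fs/2 = 30 Hz, appears at 12 Hz.
6 Hz ≤ fs/2 = 30 Hz, passes unchanged.
156 Hz mod fs = 36 Hz.
36 Hz > fs/2 = 30 Hz, folds to fs − 36 Hz = 24 Hz.
252 Hz mod fs = 12 Hz.
12 Hz ≤ fs/2 = 30 Hz, appears at 12 Hz.
Distinct values: {6 Hz, 12 Hz, 24 Hz} → 3.

3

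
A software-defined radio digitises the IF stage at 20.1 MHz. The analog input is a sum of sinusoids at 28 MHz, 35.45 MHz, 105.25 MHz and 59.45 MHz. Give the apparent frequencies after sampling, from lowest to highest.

fs/2 = 10.05 MHz.
28 MHz mod fs = 7.9 MHz.
7.9 MHz ≤ fs/2 = 10.05 MHz, appears at 7.9 MHz.
35.45 MHz mod fs = 15.35 MHz.
15.35 MHz > fs/2 = 10.05 MHz, folds to fs − 15.35 MHz = 4.75 MHz.
105.25 MHz mod fs = 4.75 MHz.
4.75 MHz ≤ fs/2 = 10.05 MHz, appears at 4.75 MHz.
59.45 MHz mod fs = 19.25 MHz.
19.25 MHz > fs/2 = 10.05 MHz, folds to fs − 19.25 MHz = 0.85 MHz.
Distinct values: {0.85 MHz, 4.75 MHz, 7.9 MHz}.

0.85 MHz, 4.75 MHz, 7.9 MHz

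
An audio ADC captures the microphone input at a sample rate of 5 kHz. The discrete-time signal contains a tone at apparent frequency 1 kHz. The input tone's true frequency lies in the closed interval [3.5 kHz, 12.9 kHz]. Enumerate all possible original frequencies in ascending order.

4 kHz, 6 kHz, 9 kHz, 11 kHz

Frequencies that alias to 1 kHz are k·fs ± 1 kHz for integer k ≥ 0.
k=0: 1 kHz.
k=1: 4 kHz, 6 kHz.
k=2: 9 kHz, 11 kHz.
k=3: 14 kHz, 16 kHz.
Within [3.5 kHz, 12.9 kHz]: 4 kHz, 6 kHz, 9 kHz, 11 kHz.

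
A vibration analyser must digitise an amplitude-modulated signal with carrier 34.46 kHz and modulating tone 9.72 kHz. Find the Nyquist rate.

88.36 kHz

AM sidebands sit at fc ± fm = 24.74 kHz and 44.18 kHz.
Highest-frequency component: 44.18 kHz.
Nyquist rate = 2 × 44.18 kHz = 88.36 kHz.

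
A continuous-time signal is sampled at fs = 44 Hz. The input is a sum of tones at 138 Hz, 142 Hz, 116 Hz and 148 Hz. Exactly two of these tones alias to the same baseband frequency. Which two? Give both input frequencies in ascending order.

116 Hz, 148 Hz

fs/2 = 22 Hz.
138 Hz mod fs = 6 Hz.
6 Hz ≤ fs/2 = 22 Hz, appears at 6 Hz.
142 Hz mod fs = 10 Hz.
10 Hz ≤ fs/2 = 22 Hz, appears at 10 Hz.
116 Hz mod fs = 28 Hz.
28 Hz > fs/2 = 22 Hz, folds to fs − 28 Hz = 16 Hz.
148 Hz mod fs = 16 Hz.
16 Hz ≤ fs/2 = 22 Hz, appears at 16 Hz.
116 Hz and 148 Hz both map to 16 Hz.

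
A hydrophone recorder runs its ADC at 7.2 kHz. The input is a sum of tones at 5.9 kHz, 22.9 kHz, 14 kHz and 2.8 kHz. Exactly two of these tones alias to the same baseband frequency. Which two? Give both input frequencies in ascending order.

fs/2 = 3.6 kHz.
5.9 kHz > fs/2 = 3.6 kHz, folds to fs − 5.9 kHz = 1.3 kHz.
22.9 kHz mod fs = 1.3 kHz.
1.3 kHz ≤ fs/2 = 3.6 kHz, appears at 1.3 kHz.
14 kHz mod fs = 6.8 kHz.
6.8 kHz > fs/2 = 3.6 kHz, folds to fs − 6.8 kHz = 0.4 kHz.
2.8 kHz ≤ fs/2 = 3.6 kHz, passes unchanged.
5.9 kHz and 22.9 kHz both map to 1.3 kHz.

5.9 kHz, 22.9 kHz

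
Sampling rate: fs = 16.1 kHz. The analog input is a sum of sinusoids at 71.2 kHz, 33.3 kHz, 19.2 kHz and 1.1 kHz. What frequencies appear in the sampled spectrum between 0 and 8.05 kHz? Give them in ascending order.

1.1 kHz, 3.1 kHz, 6.8 kHz

fs/2 = 8.05 kHz.
71.2 kHz mod fs = 6.8 kHz.
6.8 kHz ≤ fs/2 = 8.05 kHz, appears at 6.8 kHz.
33.3 kHz mod fs = 1.1 kHz.
1.1 kHz ≤ fs/2 = 8.05 kHz, appears at 1.1 kHz.
19.2 kHz mod fs = 3.1 kHz.
3.1 kHz ≤ fs/2 = 8.05 kHz, appears at 3.1 kHz.
1.1 kHz ≤ fs/2 = 8.05 kHz, passes unchanged.
Distinct values: {1.1 kHz, 3.1 kHz, 6.8 kHz}.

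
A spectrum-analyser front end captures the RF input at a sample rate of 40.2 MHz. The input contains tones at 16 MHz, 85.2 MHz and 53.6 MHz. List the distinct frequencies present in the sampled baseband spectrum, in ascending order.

fs/2 = 20.1 MHz.
16 MHz ≤ fs/2 = 20.1 MHz, passes unchanged.
85.2 MHz mod fs = 4.8 MHz.
4.8 MHz ≤ fs/2 = 20.1 MHz, appears at 4.8 MHz.
53.6 MHz mod fs = 13.4 MHz.
13.4 MHz ≤ fs/2 = 20.1 MHz, appears at 13.4 MHz.
Distinct values: {4.8 MHz, 13.4 MHz, 16 MHz}.

4.8 MHz, 13.4 MHz, 16 MHz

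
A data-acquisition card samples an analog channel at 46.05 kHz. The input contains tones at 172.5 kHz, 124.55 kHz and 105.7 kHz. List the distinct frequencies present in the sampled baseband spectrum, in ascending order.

fs/2 = 23.025 kHz.
172.5 kHz mod fs = 34.35 kHz.
34.35 kHz > fs/2 = 23.025 kHz, folds to fs − 34.35 kHz = 11.7 kHz.
124.55 kHz mod fs = 32.45 kHz.
32.45 kHz > fs/2 = 23.025 kHz, folds to fs − 32.45 kHz = 13.6 kHz.
105.7 kHz mod fs = 13.6 kHz.
13.6 kHz ≤ fs/2 = 23.025 kHz, appears at 13.6 kHz.
Distinct values: {11.7 kHz, 13.6 kHz}.

11.7 kHz, 13.6 kHz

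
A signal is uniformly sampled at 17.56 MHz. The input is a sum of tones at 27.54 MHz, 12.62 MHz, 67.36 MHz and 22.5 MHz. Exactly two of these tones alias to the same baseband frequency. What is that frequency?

fs/2 = 8.78 MHz.
27.54 MHz mod fs = 9.98 MHz.
9.98 MHz > fs/2 = 8.78 MHz, folds to fs − 9.98 MHz = 7.58 MHz.
12.62 MHz > fs/2 = 8.78 MHz, folds to fs − 12.62 MHz = 4.94 MHz.
67.36 MHz mod fs = 14.68 MHz.
14.68 MHz > fs/2 = 8.78 MHz, folds to fs − 14.68 MHz = 2.88 MHz.
22.5 MHz mod fs = 4.94 MHz.
4.94 MHz ≤ fs/2 = 8.78 MHz, appears at 4.94 MHz.
12.62 MHz and 22.5 MHz both map to 4.94 MHz.

4.94 MHz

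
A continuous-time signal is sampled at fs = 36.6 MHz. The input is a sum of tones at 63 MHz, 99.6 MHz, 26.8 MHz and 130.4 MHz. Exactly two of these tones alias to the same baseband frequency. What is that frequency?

10.2 MHz

fs/2 = 18.3 MHz.
63 MHz mod fs = 26.4 MHz.
26.4 MHz > fs/2 = 18.3 MHz, folds to fs − 26.4 MHz = 10.2 MHz.
99.6 MHz mod fs = 26.4 MHz.
26.4 MHz > fs/2 = 18.3 MHz, folds to fs − 26.4 MHz = 10.2 MHz.
26.8 MHz > fs/2 = 18.3 MHz, folds to fs − 26.8 MHz = 9.8 MHz.
130.4 MHz mod fs = 20.6 MHz.
20.6 MHz > fs/2 = 18.3 MHz, folds to fs − 20.6 MHz = 16 MHz.
63 MHz and 99.6 MHz both map to 10.2 MHz.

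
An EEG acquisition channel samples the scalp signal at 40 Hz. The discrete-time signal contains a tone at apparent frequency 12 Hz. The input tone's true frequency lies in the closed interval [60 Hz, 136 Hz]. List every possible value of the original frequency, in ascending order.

68 Hz, 92 Hz, 108 Hz, 132 Hz

Frequencies that alias to 12 Hz are k·fs ± 12 Hz for integer k ≥ 0.
k=0: 12 Hz.
k=1: 28 Hz, 52 Hz.
k=2: 68 Hz, 92 Hz.
k=3: 108 Hz, 132 Hz.
k=4: 148 Hz, 172 Hz.
Within [60 Hz, 136 Hz]: 68 Hz, 92 Hz, 108 Hz, 132 Hz.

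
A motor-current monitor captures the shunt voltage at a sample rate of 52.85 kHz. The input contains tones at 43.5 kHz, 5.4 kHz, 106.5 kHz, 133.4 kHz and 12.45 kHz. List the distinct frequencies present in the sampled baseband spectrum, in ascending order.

0.8 kHz, 5.4 kHz, 9.35 kHz, 12.45 kHz, 25.15 kHz

fs/2 = 26.425 kHz.
43.5 kHz > fs/2 = 26.425 kHz, folds to fs − 43.5 kHz = 9.35 kHz.
5.4 kHz ≤ fs/2 = 26.425 kHz, passes unchanged.
106.5 kHz mod fs = 0.8 kHz.
0.8 kHz ≤ fs/2 = 26.425 kHz, appears at 0.8 kHz.
133.4 kHz mod fs = 27.7 kHz.
27.7 kHz > fs/2 = 26.425 kHz, folds to fs − 27.7 kHz = 25.15 kHz.
12.45 kHz ≤ fs/2 = 26.425 kHz, passes unchanged.
Distinct values: {0.8 kHz, 5.4 kHz, 9.35 kHz, 12.45 kHz, 25.15 kHz}.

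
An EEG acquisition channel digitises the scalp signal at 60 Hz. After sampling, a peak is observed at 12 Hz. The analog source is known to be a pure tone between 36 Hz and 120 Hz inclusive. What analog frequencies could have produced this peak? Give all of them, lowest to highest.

48 Hz, 72 Hz, 108 Hz

Frequencies that alias to 12 Hz are k·fs ± 12 Hz for integer k ≥ 0.
k=0: 12 Hz.
k=1: 48 Hz, 72 Hz.
k=2: 108 Hz, 132 Hz.
k=3: 168 Hz, 192 Hz.
Within [36 Hz, 120 Hz]: 48 Hz, 72 Hz, 108 Hz.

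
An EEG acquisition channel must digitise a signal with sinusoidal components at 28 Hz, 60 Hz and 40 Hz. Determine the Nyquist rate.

Highest-frequency component: 60 Hz.
Nyquist rate = 2 × 60 Hz = 120 Hz.

120 Hz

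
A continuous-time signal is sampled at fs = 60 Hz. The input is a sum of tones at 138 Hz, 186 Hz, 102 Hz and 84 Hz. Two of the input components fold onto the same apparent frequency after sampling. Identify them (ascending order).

fs/2 = 30 Hz.
138 Hz mod fs = 18 Hz.
18 Hz ≤ fs/2 = 30 Hz, appears at 18 Hz.
186 Hz mod fs = 6 Hz.
6 Hz ≤ fs/2 = 30 Hz, appears at 6 Hz.
102 Hz mod fs = 42 Hz.
42 Hz > fs/2 = 30 Hz, folds to fs − 42 Hz = 18 Hz.
84 Hz mod fs = 24 Hz.
24 Hz ≤ fs/2 = 30 Hz, appears at 24 Hz.
102 Hz and 138 Hz both map to 18 Hz.

102 Hz, 138 Hz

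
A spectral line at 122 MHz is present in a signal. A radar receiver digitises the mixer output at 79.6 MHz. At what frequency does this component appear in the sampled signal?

37.2 MHz

122 MHz mod fs = 42.4 MHz.
42.4 MHz > fs/2 = 39.8 MHz, folds to fs − 42.4 MHz = 37.2 MHz.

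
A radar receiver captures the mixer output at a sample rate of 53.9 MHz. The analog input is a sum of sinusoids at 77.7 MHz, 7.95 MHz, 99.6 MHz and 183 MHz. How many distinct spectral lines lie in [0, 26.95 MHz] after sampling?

4

fs/2 = 26.95 MHz.
77.7 MHz mod fs = 23.8 MHz.
23.8 MHz ≤ fs/2 = 26.95 MHz, appears at 23.8 MHz.
7.95 MHz ≤ fs/2 = 26.95 MHz, passes unchanged.
99.6 MHz mod fs = 45.7 MHz.
45.7 MHz > fs/2 = 26.95 MHz, folds to fs − 45.7 MHz = 8.2 MHz.
183 MHz mod fs = 21.3 MHz.
21.3 MHz ≤ fs/2 = 26.95 MHz, appears at 21.3 MHz.
Distinct values: {7.95 MHz, 8.2 MHz, 21.3 MHz, 23.8 MHz} → 4.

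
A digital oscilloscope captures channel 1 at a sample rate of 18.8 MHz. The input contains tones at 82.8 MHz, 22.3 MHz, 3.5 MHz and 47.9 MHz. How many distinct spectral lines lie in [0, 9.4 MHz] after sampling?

3

fs/2 = 9.4 MHz.
82.8 MHz mod fs = 7.6 MHz.
7.6 MHz ≤ fs/2 = 9.4 MHz, appears at 7.6 MHz.
22.3 MHz mod fs = 3.5 MHz.
3.5 MHz ≤ fs/2 = 9.4 MHz, appears at 3.5 MHz.
3.5 MHz ≤ fs/2 = 9.4 MHz, passes unchanged.
47.9 MHz mod fs = 10.3 MHz.
10.3 MHz > fs/2 = 9.4 MHz, folds to fs − 10.3 MHz = 8.5 MHz.
Distinct values: {3.5 MHz, 7.6 MHz, 8.5 MHz} → 3.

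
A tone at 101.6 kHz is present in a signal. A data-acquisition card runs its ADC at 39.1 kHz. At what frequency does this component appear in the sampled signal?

101.6 kHz mod fs = 23.4 kHz.
23.4 kHz > fs/2 = 19.55 kHz, folds to fs − 23.4 kHz = 15.7 kHz.

15.7 kHz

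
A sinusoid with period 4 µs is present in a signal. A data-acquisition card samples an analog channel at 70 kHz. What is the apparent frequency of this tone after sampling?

T = 4 µs → f = 1/T = 250 kHz.
250 kHz mod fs = 40 kHz.
40 kHz > fs/2 = 35 kHz, folds to fs − 40 kHz = 30 kHz.

30 kHz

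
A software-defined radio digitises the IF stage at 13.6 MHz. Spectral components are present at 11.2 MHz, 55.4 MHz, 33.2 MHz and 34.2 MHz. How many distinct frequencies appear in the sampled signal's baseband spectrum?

fs/2 = 6.8 MHz.
11.2 MHz > fs/2 = 6.8 MHz, folds to fs − 11.2 MHz = 2.4 MHz.
55.4 MHz mod fs = 1 MHz.
1 MHz ≤ fs/2 = 6.8 MHz, appears at 1 MHz.
33.2 MHz mod fs = 6 MHz.
6 MHz ≤ fs/2 = 6.8 MHz, appears at 6 MHz.
34.2 MHz mod fs = 7 MHz.
7 MHz > fs/2 = 6.8 MHz, folds to fs − 7 MHz = 6.6 MHz.
Distinct values: {1 MHz, 2.4 MHz, 6 MHz, 6.6 MHz} → 4.

4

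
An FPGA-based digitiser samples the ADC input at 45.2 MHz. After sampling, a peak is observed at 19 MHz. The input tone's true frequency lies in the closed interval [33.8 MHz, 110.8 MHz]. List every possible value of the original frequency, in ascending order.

Frequencies that alias to 19 MHz are k·fs ± 19 MHz for integer k ≥ 0.
k=0: 19 MHz.
k=1: 26.2 MHz, 64.2 MHz.
k=2: 71.4 MHz, 109.4 MHz.
k=3: 116.6 MHz, 154.6 MHz.
Within [33.8 MHz, 110.8 MHz]: 64.2 MHz, 71.4 MHz, 109.4 MHz.

64.2 MHz, 71.4 MHz, 109.4 MHz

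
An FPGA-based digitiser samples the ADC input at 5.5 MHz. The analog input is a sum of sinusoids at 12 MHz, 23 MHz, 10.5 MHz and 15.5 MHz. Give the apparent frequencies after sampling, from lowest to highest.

0.5 MHz, 1 MHz

fs/2 = 2.75 MHz.
12 MHz mod fs = 1 MHz.
1 MHz ≤ fs/2 = 2.75 MHz, appears at 1 MHz.
23 MHz mod fs = 1 MHz.
1 MHz ≤ fs/2 = 2.75 MHz, appears at 1 MHz.
10.5 MHz mod fs = 5 MHz.
5 MHz > fs/2 = 2.75 MHz, folds to fs − 5 MHz = 0.5 MHz.
15.5 MHz mod fs = 4.5 MHz.
4.5 MHz > fs/2 = 2.75 MHz, folds to fs − 4.5 MHz = 1 MHz.
Distinct values: {0.5 MHz, 1 MHz}.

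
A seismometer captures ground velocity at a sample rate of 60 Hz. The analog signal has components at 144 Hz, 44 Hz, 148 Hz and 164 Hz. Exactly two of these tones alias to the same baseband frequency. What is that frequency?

fs/2 = 30 Hz.
144 Hz mod fs = 24 Hz.
24 Hz ≤ fs/2 = 30 Hz, appears at 24 Hz.
44 Hz > fs/2 = 30 Hz, folds to fs − 44 Hz = 16 Hz.
148 Hz mod fs = 28 Hz.
28 Hz ≤ fs/2 = 30 Hz, appears at 28 Hz.
164 Hz mod fs = 44 Hz.
44 Hz > fs/2 = 30 Hz, folds to fs − 44 Hz = 16 Hz.
44 Hz and 164 Hz both map to 16 Hz.

16 Hz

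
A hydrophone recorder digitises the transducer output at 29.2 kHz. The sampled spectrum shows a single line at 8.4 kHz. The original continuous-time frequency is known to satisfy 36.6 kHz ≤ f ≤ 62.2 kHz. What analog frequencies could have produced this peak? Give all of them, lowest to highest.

Frequencies that alias to 8.4 kHz are k·fs ± 8.4 kHz for integer k ≥ 0.
k=0: 8.4 kHz.
k=1: 20.8 kHz, 37.6 kHz.
k=2: 50 kHz, 66.8 kHz.
k=3: 79.2 kHz, 96 kHz.
Within [36.6 kHz, 62.2 kHz]: 37.6 kHz, 50 kHz.

37.6 kHz, 50 kHz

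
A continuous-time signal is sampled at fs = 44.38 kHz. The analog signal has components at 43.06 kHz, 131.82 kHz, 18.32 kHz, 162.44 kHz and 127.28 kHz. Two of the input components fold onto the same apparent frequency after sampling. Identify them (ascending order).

43.06 kHz, 131.82 kHz

fs/2 = 22.19 kHz.
43.06 kHz > fs/2 = 22.19 kHz, folds to fs − 43.06 kHz = 1.32 kHz.
131.82 kHz mod fs = 43.06 kHz.
43.06 kHz > fs/2 = 22.19 kHz, folds to fs − 43.06 kHz = 1.32 kHz.
18.32 kHz ≤ fs/2 = 22.19 kHz, passes unchanged.
162.44 kHz mod fs = 29.3 kHz.
29.3 kHz > fs/2 = 22.19 kHz, folds to fs − 29.3 kHz = 15.08 kHz.
127.28 kHz mod fs = 38.52 kHz.
38.52 kHz > fs/2 = 22.19 kHz, folds to fs − 38.52 kHz = 5.86 kHz.
43.06 kHz and 131.82 kHz both map to 1.32 kHz.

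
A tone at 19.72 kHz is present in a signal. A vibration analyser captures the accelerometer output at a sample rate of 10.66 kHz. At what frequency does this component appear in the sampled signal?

19.72 kHz mod fs = 9.06 kHz.
9.06 kHz > fs/2 = 5.33 kHz, folds to fs − 9.06 kHz = 1.6 kHz.

1.6 kHz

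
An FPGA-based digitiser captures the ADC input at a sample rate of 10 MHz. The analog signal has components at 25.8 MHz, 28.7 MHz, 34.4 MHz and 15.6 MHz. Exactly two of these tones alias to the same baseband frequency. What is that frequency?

4.4 MHz

fs/2 = 5 MHz.
25.8 MHz mod fs = 5.8 MHz.
5.8 MHz > fs/2 = 5 MHz, folds to fs − 5.8 MHz = 4.2 MHz.
28.7 MHz mod fs = 8.7 MHz.
8.7 MHz > fs/2 = 5 MHz, folds to fs − 8.7 MHz = 1.3 MHz.
34.4 MHz mod fs = 4.4 MHz.
4.4 MHz ≤ fs/2 = 5 MHz, appears at 4.4 MHz.
15.6 MHz mod fs = 5.6 MHz.
5.6 MHz > fs/2 = 5 MHz, folds to fs − 5.6 MHz = 4.4 MHz.
15.6 MHz and 34.4 MHz both map to 4.4 MHz.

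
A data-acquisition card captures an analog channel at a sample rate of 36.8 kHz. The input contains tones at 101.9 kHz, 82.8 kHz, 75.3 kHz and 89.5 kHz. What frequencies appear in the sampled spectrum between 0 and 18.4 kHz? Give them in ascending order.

1.7 kHz, 8.5 kHz, 9.2 kHz, 15.9 kHz

fs/2 = 18.4 kHz.
101.9 kHz mod fs = 28.3 kHz.
28.3 kHz > fs/2 = 18.4 kHz, folds to fs − 28.3 kHz = 8.5 kHz.
82.8 kHz mod fs = 9.2 kHz.
9.2 kHz ≤ fs/2 = 18.4 kHz, appears at 9.2 kHz.
75.3 kHz mod fs = 1.7 kHz.
1.7 kHz ≤ fs/2 = 18.4 kHz, appears at 1.7 kHz.
89.5 kHz mod fs = 15.9 kHz.
15.9 kHz ≤ fs/2 = 18.4 kHz, appears at 15.9 kHz.
Distinct values: {1.7 kHz, 8.5 kHz, 9.2 kHz, 15.9 kHz}.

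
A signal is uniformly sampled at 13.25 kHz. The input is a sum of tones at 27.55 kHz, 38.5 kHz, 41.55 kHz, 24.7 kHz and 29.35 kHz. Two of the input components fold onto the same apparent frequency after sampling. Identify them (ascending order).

fs/2 = 6.625 kHz.
27.55 kHz mod fs = 1.05 kHz.
1.05 kHz ≤ fs/2 = 6.625 kHz, appears at 1.05 kHz.
38.5 kHz mod fs = 12 kHz.
12 kHz > fs/2 = 6.625 kHz, folds to fs − 12 kHz = 1.25 kHz.
41.55 kHz mod fs = 1.8 kHz.
1.8 kHz ≤ fs/2 = 6.625 kHz, appears at 1.8 kHz.
24.7 kHz mod fs = 11.45 kHz.
11.45 kHz > fs/2 = 6.625 kHz, folds to fs − 11.45 kHz = 1.8 kHz.
29.35 kHz mod fs = 2.85 kHz.
2.85 kHz ≤ fs/2 = 6.625 kHz, appears at 2.85 kHz.
24.7 kHz and 41.55 kHz both map to 1.8 kHz.

24.7 kHz, 41.55 kHz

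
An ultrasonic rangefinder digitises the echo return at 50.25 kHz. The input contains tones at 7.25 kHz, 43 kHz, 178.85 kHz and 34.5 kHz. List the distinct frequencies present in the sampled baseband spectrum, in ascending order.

fs/2 = 25.125 kHz.
7.25 kHz ≤ fs/2 = 25.125 kHz, passes unchanged.
43 kHz > fs/2 = 25.125 kHz, folds to fs − 43 kHz = 7.25 kHz.
178.85 kHz mod fs = 28.1 kHz.
28.1 kHz > fs/2 = 25.125 kHz, folds to fs − 28.1 kHz = 22.15 kHz.
34.5 kHz > fs/2 = 25.125 kHz, folds to fs − 34.5 kHz = 15.75 kHz.
Distinct values: {7.25 kHz, 15.75 kHz, 22.15 kHz}.

7.25 kHz, 15.75 kHz, 22.15 kHz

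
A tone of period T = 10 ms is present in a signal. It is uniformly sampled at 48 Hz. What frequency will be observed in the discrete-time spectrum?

T = 10 ms → f = 1/T = 100 Hz.
100 Hz mod fs = 4 Hz.
4 Hz ≤ fs/2 = 24 Hz, appears at 4 Hz.

4 Hz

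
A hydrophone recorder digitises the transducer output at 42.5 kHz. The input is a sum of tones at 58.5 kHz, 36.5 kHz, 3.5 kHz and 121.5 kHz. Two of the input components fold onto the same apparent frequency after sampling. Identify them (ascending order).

36.5 kHz, 121.5 kHz

fs/2 = 21.25 kHz.
58.5 kHz mod fs = 16 kHz.
16 kHz ≤ fs/2 = 21.25 kHz, appears at 16 kHz.
36.5 kHz > fs/2 = 21.25 kHz, folds to fs − 36.5 kHz = 6 kHz.
3.5 kHz ≤ fs/2 = 21.25 kHz, passes unchanged.
121.5 kHz mod fs = 36.5 kHz.
36.5 kHz > fs/2 = 21.25 kHz, folds to fs − 36.5 kHz = 6 kHz.
36.5 kHz and 121.5 kHz both map to 6 kHz.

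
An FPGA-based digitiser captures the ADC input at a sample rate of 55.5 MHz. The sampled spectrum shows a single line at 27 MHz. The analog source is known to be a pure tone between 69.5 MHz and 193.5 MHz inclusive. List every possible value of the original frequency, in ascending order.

Frequencies that alias to 27 MHz are k·fs ± 27 MHz for integer k ≥ 0.
k=0: 27 MHz.
k=1: 28.5 MHz, 82.5 MHz.
k=2: 84 MHz, 138 MHz.
k=3: 139.5 MHz, 193.5 MHz.
k=4: 195 MHz, 249 MHz.
Within [69.5 MHz, 193.5 MHz]: 82.5 MHz, 84 MHz, 138 MHz, 139.5 MHz, 193.5 MHz.

82.5 MHz, 84 MHz, 138 MHz, 139.5 MHz, 193.5 MHz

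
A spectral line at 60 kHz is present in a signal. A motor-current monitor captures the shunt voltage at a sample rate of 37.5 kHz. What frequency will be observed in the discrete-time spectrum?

15 kHz

60 kHz mod fs = 22.5 kHz.
22.5 kHz > fs/2 = 18.75 kHz, folds to fs − 22.5 kHz = 15 kHz.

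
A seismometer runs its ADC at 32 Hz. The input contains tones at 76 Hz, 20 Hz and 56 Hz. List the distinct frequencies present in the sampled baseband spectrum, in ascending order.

fs/2 = 16 Hz.
76 Hz mod fs = 12 Hz.
12 Hz ≤ fs/2 = 16 Hz, appears at 12 Hz.
20 Hz > fs/2 = 16 Hz, folds to fs − 20 Hz = 12 Hz.
56 Hz mod fs = 24 Hz.
24 Hz > fs/2 = 16 Hz, folds to fs − 24 Hz = 8 Hz.
Distinct values: {8 Hz, 12 Hz}.

8 Hz, 12 Hz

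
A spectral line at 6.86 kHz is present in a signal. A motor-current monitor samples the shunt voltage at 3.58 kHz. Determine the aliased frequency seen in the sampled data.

0.3 kHz

6.86 kHz mod fs = 3.28 kHz.
3.28 kHz > fs/2 = 1.79 kHz, folds to fs − 3.28 kHz = 0.3 kHz.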